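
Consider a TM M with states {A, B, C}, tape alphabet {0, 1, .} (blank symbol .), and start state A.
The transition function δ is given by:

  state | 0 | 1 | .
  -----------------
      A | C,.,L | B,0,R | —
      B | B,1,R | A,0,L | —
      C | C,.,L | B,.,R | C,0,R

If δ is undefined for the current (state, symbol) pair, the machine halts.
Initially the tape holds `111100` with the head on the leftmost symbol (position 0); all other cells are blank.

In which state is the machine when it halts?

A

state=A head=0 tape=..[1]11100   (A,1)→(B,0,R)
state=B head=1 tape=..0[1]1100   (B,1)→(A,0,L)
state=A head=0 tape=..[0]01100   (A,0)→(C,.,L)
state=C head=-1 tape=.[.].01100   (C,.)→(C,0,R)
state=C head=0 tape=.0[.]01100   (C,.)→(C,0,R)
state=C head=1 tape=.00[0]1100   (C,0)→(C,.,L)
state=C head=0 tape=.0[0].1100   (C,0)→(C,.,L)
state=C head=-1 tape=.[0]..1100   (C,0)→(C,.,L)
state=C head=-2 tape=[.]...1100   (C,.)→(C,0,R)
state=C head=-1 tape=0[.]..1100   (C,.)→(C,0,R)
state=C head=0 tape=00[.].1100   (C,.)→(C,0,R)
state=C head=1 tape=000[.]1100   (C,.)→(C,0,R)
state=C head=2 tape=0000[1]100   (C,1)→(B,.,R)
state=B head=3 tape=0000.[1]00   (B,1)→(A,0,L)
state=A head=2 tape=0000[.]000
No transition is defined for (A, .); M halts in state A.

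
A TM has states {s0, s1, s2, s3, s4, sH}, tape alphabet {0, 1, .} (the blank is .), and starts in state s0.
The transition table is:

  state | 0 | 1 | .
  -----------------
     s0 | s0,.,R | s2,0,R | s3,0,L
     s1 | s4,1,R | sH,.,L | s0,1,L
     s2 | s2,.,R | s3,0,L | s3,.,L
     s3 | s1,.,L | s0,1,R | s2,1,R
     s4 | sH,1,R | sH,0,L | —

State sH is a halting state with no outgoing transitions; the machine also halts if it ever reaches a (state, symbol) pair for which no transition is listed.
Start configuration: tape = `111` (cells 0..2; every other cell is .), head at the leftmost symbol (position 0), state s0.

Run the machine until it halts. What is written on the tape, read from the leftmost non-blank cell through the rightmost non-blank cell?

1..0

s0 | ...[1]11.   read 1 → write 0, move R, go to s2
s2 | ...0[1]1.   read 1 → write 0, move L, go to s3
s3 | ...[0]01.   read 0 → write ., move L, go to s1
s1 | ..[.].01.   read . → write 1, move L, go to s0
s0 | .[.]1.01.   read . → write 0, move L, go to s3
s3 | [.]01.01.   read . → write 1, move R, go to s2
s2 | 1[0]1.01.   read 0 → write ., move R, go to s2
s2 | 1.[1].01.   read 1 → write 0, move L, go to s3
s3 | 1[.]0.01.   read . → write 1, move R, go to s2
s2 | 11[0].01.   read 0 → write ., move R, go to s2
s2 | 11.[.]01.   read . → write ., move L, go to s3
s3 | 11[.].01.   read . → write 1, move R, go to s2
s2 | 111[.]01.   read . → write ., move L, go to s3
s3 | 11[1].01.   read 1 → write 1, move R, go to s0
s0 | 111[.]01.   read . → write 0, move L, go to s3
s3 | 11[1]001.   read 1 → write 1, move R, go to s0
s0 | 111[0]01.   read 0 → write ., move R, go to s0
s0 | 111.[0]1.   read 0 → write ., move R, go to s0
s0 | 111..[1].   read 1 → write 0, move R, go to s2
s2 | 111..0[.]   read . → write ., move L, go to s3
s3 | 111..[0].   read 0 → write ., move L, go to s1
s1 | 111.[.]..   read . → write 1, move L, go to s0
s0 | 111[.]1..   read . → write 0, move L, go to s3
s3 | 11[1]01..   read 1 → write 1, move R, go to s0
s0 | 111[0]1..   read 0 → write ., move R, go to s0
s0 | 111.[1]..   read 1 → write 0, move R, go to s2
s2 | 111.0[.].   read . → write ., move L, go to s3
s3 | 111.[0]..   read 0 → write ., move L, go to s1
s1 | 111[.]...   read . → write 1, move L, go to s0
s0 | 11[1]1...   read 1 → write 0, move R, go to s2
s2 | 110[1]...   read 1 → write 0, move L, go to s3
s3 | 11[0]0...   read 0 → write ., move L, go to s1
s1 | 1[1].0...   read 1 → write ., move L, go to sH
sH | [1]..0...
The non-blank tape span at halt is 1..0.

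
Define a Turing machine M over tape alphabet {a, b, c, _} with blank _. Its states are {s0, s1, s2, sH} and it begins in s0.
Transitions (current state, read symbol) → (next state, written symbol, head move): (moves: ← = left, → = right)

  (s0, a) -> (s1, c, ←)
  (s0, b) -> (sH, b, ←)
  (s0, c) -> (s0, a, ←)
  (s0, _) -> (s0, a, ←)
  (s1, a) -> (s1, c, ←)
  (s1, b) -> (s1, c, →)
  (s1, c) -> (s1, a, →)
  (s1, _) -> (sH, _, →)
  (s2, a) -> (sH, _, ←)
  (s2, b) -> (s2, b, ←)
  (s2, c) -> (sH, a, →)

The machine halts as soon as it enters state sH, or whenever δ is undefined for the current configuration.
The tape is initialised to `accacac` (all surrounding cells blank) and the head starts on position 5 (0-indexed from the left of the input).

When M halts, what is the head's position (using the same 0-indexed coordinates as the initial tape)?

8

s0 | accac[a]c__   read a → write c, move ←, go to s1
s1 | acca[c]cc__   read c → write a, move →, go to s1
s1 | accaa[c]c__   read c → write a, move →, go to s1
s1 | accaaa[c]__   read c → write a, move →, go to s1
s1 | accaaaa[_]_   read _ → write _, move →, go to sH
sH | accaaaa_[_]
At halt the head is at cell 8.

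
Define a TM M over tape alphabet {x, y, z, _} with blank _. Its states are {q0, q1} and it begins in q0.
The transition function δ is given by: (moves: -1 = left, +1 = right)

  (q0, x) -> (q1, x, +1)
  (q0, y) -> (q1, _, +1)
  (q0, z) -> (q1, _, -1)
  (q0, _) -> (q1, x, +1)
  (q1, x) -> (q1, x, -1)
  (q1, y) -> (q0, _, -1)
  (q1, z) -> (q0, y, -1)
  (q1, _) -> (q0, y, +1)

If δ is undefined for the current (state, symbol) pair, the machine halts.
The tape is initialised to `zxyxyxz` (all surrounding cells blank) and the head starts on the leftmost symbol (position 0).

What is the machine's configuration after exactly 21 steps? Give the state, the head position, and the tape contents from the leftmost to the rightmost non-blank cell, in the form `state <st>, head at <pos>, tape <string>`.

state q1, head at 1, tape xyxxyxyxz

state=q0 head=0 tape=__[z]xyxyxz   (q0,z)→(q1,_,-1)
state=q1 head=-1 tape=_[_]_xyxyxz   (q1,_)→(q0,y,+1)
state=q0 head=0 tape=_y[_]xyxyxz   (q0,_)→(q1,x,+1)
state=q1 head=1 tape=_yx[x]yxyxz   (q1,x)→(q1,x,-1)
state=q1 head=0 tape=_y[x]xyxyxz   (q1,x)→(q1,x,-1)
state=q1 head=-1 tape=_[y]xxyxyxz   (q1,y)→(q0,_,-1)
state=q0 head=-2 tape=[_]_xxyxyxz   (q0,_)→(q1,x,+1)
state=q1 head=-1 tape=x[_]xxyxyxz   (q1,_)→(q0,y,+1)
state=q0 head=0 tape=xy[x]xyxyxz   (q0,x)→(q1,x,+1)
state=q1 head=1 tape=xyx[x]yxyxz   (q1,x)→(q1,x,-1)
state=q1 head=0 tape=xy[x]xyxyxz   (q1,x)→(q1,x,-1)
state=q1 head=-1 tape=x[y]xxyxyxz   (q1,y)→(q0,_,-1)
state=q0 head=-2 tape=[x]_xxyxyxz   (q0,x)→(q1,x,+1)
state=q1 head=-1 tape=x[_]xxyxyxz   (q1,_)→(q0,y,+1)
state=q0 head=0 tape=xy[x]xyxyxz   (q0,x)→(q1,x,+1)
state=q1 head=1 tape=xyx[x]yxyxz   (q1,x)→(q1,x,-1)
state=q1 head=0 tape=xy[x]xyxyxz   (q1,x)→(q1,x,-1)
state=q1 head=-1 tape=x[y]xxyxyxz   (q1,y)→(q0,_,-1)
state=q0 head=-2 tape=[x]_xxyxyxz   (q0,x)→(q1,x,+1)
state=q1 head=-1 tape=x[_]xxyxyxz   (q1,_)→(q0,y,+1)
state=q0 head=0 tape=xy[x]xyxyxz   (q0,x)→(q1,x,+1)
state=q1 head=1 tape=xyx[x]yxyxz
After 21 steps: state q1, head at 1, tape xyxxyxyxz.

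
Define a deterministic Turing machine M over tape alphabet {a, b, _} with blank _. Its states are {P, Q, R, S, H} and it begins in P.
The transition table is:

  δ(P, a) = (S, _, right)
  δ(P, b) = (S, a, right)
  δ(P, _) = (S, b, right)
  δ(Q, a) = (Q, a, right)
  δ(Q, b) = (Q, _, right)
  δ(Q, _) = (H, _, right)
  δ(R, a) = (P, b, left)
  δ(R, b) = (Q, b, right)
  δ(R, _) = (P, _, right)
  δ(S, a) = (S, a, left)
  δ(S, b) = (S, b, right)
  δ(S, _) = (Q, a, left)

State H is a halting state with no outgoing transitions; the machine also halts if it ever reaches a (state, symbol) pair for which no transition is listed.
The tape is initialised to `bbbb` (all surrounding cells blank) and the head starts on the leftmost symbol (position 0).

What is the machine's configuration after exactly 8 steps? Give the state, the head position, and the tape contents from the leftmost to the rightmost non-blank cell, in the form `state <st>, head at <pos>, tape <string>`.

state=P head=0 tape=[b]bbb___   (P,b)→(S,a,right)
state=S head=1 tape=a[b]bb___   (S,b)→(S,b,right)
state=S head=2 tape=ab[b]b___   (S,b)→(S,b,right)
state=S head=3 tape=abb[b]___   (S,b)→(S,b,right)
state=S head=4 tape=abbb[_]__   (S,_)→(Q,a,left)
state=Q head=3 tape=abb[b]a__   (Q,b)→(Q,_,right)
state=Q head=4 tape=abb_[a]__   (Q,a)→(Q,a,right)
state=Q head=5 tape=abb_a[_]_   (Q,_)→(H,_,right)
state=H head=6 tape=abb_a_[_]
After 8 steps: state H, head at 6, tape abb_a.

state H, head at 6, tape abb_a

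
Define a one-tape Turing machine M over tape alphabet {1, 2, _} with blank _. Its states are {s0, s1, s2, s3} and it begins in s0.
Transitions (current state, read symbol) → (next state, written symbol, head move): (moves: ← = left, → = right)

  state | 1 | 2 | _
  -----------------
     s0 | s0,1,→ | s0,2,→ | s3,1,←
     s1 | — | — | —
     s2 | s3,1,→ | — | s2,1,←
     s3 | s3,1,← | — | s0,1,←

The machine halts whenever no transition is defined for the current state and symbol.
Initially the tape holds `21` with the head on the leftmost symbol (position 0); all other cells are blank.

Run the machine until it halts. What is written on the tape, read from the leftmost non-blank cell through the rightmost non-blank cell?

211

s0 | [2]1_   read 2 → write 2, move →, go to s0
s0 | 2[1]_   read 1 → write 1, move →, go to s0
s0 | 21[_]   read _ → write 1, move ←, go to s3
s3 | 2[1]1   read 1 → write 1, move ←, go to s3
s3 | [2]11
The non-blank tape span at halt is 211.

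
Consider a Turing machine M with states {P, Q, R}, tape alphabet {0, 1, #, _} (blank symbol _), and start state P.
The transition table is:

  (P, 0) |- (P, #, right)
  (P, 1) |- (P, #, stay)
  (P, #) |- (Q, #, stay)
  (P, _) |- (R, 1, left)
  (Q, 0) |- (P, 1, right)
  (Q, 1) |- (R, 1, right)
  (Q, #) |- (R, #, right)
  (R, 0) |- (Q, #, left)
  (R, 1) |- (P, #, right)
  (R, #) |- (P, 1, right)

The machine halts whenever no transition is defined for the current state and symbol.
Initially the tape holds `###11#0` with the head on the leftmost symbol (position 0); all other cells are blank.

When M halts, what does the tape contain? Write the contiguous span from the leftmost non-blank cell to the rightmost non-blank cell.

#1###11#

P | [#]##11#0__   read # → write #, move stay, go to Q
Q | [#]##11#0__   read # → write #, move right, go to R
R | #[#]#11#0__   read # → write 1, move right, go to P
P | #1[#]11#0__   read # → write #, move stay, go to Q
Q | #1[#]11#0__   read # → write #, move right, go to R
R | #1#[1]1#0__   read 1 → write #, move right, go to P
P | #1##[1]#0__   read 1 → write #, move stay, go to P
P | #1##[#]#0__   read # → write #, move stay, go to Q
Q | #1##[#]#0__   read # → write #, move right, go to R
R | #1###[#]0__   read # → write 1, move right, go to P
P | #1###1[0]__   read 0 → write #, move right, go to P
P | #1###1#[_]_   read _ → write 1, move left, go to R
R | #1###1[#]1_   read # → write 1, move right, go to P
P | #1###11[1]_   read 1 → write #, move stay, go to P
P | #1###11[#]_   read # → write #, move stay, go to Q
Q | #1###11[#]_   read # → write #, move right, go to R
R | #1###11#[_]
The non-blank tape span at halt is #1###11#.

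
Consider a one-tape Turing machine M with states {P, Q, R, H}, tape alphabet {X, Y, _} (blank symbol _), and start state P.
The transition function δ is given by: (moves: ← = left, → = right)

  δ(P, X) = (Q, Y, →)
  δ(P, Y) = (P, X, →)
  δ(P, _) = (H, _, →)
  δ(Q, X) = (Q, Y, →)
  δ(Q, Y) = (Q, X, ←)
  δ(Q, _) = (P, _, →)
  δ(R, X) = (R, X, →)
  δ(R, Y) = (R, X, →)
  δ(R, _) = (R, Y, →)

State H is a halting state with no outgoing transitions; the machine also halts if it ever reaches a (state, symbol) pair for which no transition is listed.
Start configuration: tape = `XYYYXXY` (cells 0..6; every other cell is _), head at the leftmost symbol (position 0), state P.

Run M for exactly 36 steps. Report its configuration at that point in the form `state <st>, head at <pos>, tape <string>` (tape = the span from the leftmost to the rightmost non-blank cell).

state=P head=0 tape=_[X]YYYXXY   (P,X)→(Q,Y,→)
state=Q head=1 tape=_Y[Y]YYXXY   (Q,Y)→(Q,X,←)
state=Q head=0 tape=_[Y]XYYXXY   (Q,Y)→(Q,X,←)
state=Q head=-1 tape=[_]XXYYXXY   (Q,_)→(P,_,→)
state=P head=0 tape=_[X]XYYXXY   (P,X)→(Q,Y,→)
state=Q head=1 tape=_Y[X]YYXXY   (Q,X)→(Q,Y,→)
state=Q head=2 tape=_YY[Y]YXXY   (Q,Y)→(Q,X,←)
state=Q head=1 tape=_Y[Y]XYXXY   (Q,Y)→(Q,X,←)
state=Q head=0 tape=_[Y]XXYXXY   (Q,Y)→(Q,X,←)
state=Q head=-1 tape=[_]XXXYXXY   (Q,_)→(P,_,→)
state=P head=0 tape=_[X]XXYXXY   (P,X)→(Q,Y,→)
state=Q head=1 tape=_Y[X]XYXXY   (Q,X)→(Q,Y,→)
state=Q head=2 tape=_YY[X]YXXY   (Q,X)→(Q,Y,→)
state=Q head=3 tape=_YYY[Y]XXY   (Q,Y)→(Q,X,←)
state=Q head=2 tape=_YY[Y]XXXY   (Q,Y)→(Q,X,←)
state=Q head=1 tape=_Y[Y]XXXXY   (Q,Y)→(Q,X,←)
state=Q head=0 tape=_[Y]XXXXXY   (Q,Y)→(Q,X,←)
state=Q head=-1 tape=[_]XXXXXXY   (Q,_)→(P,_,→)
state=P head=0 tape=_[X]XXXXXY   (P,X)→(Q,Y,→)
state=Q head=1 tape=_Y[X]XXXXY   (Q,X)→(Q,Y,→)
state=Q head=2 tape=_YY[X]XXXY   (Q,X)→(Q,Y,→)
state=Q head=3 tape=_YYY[X]XXY   (Q,X)→(Q,Y,→)
state=Q head=4 tape=_YYYY[X]XY   (Q,X)→(Q,Y,→)
state=Q head=5 tape=_YYYYY[X]Y   (Q,X)→(Q,Y,→)
state=Q head=6 tape=_YYYYYY[Y]   (Q,Y)→(Q,X,←)
state=Q head=5 tape=_YYYYY[Y]X   (Q,Y)→(Q,X,←)
state=Q head=4 tape=_YYYY[Y]XX   (Q,Y)→(Q,X,←)
state=Q head=3 tape=_YYY[Y]XXX   (Q,Y)→(Q,X,←)
state=Q head=2 tape=_YY[Y]XXXX   (Q,Y)→(Q,X,←)
state=Q head=1 tape=_Y[Y]XXXXX   (Q,Y)→(Q,X,←)
state=Q head=0 tape=_[Y]XXXXXX   (Q,Y)→(Q,X,←)
state=Q head=-1 tape=[_]XXXXXXX   (Q,_)→(P,_,→)
state=P head=0 tape=_[X]XXXXXX   (P,X)→(Q,Y,→)
state=Q head=1 tape=_Y[X]XXXXX   (Q,X)→(Q,Y,→)
state=Q head=2 tape=_YY[X]XXXX   (Q,X)→(Q,Y,→)
state=Q head=3 tape=_YYY[X]XXX   (Q,X)→(Q,Y,→)
state=Q head=4 tape=_YYYY[X]XX
After 36 steps: state Q, head at 4, tape YYYYXXX.

state Q, head at 4, tape YYYYXXX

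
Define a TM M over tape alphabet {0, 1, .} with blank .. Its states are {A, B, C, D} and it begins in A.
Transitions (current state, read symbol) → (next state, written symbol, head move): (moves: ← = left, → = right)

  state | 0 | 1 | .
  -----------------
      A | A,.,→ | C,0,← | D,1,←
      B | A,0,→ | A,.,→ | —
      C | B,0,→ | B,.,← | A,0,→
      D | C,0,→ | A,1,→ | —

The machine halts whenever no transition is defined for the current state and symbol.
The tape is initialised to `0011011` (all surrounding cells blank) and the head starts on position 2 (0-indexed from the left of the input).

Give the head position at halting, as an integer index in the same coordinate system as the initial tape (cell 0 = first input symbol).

6

state=A head=2 tape=00[1]1011.   (A,1)→(C,0,←)
state=C head=1 tape=0[0]01011.   (C,0)→(B,0,→)
state=B head=2 tape=00[0]1011.   (B,0)→(A,0,→)
state=A head=3 tape=000[1]011.   (A,1)→(C,0,←)
state=C head=2 tape=00[0]0011.   (C,0)→(B,0,→)
state=B head=3 tape=000[0]011.   (B,0)→(A,0,→)
state=A head=4 tape=0000[0]11.   (A,0)→(A,.,→)
state=A head=5 tape=0000.[1]1.   (A,1)→(C,0,←)
state=C head=4 tape=0000[.]01.   (C,.)→(A,0,→)
state=A head=5 tape=00000[0]1.   (A,0)→(A,.,→)
state=A head=6 tape=00000.[1].   (A,1)→(C,0,←)
state=C head=5 tape=00000[.]0.   (C,.)→(A,0,→)
state=A head=6 tape=000000[0].   (A,0)→(A,.,→)
state=A head=7 tape=000000.[.]   (A,.)→(D,1,←)
state=D head=6 tape=000000[.]1
At halt the head is at cell 6.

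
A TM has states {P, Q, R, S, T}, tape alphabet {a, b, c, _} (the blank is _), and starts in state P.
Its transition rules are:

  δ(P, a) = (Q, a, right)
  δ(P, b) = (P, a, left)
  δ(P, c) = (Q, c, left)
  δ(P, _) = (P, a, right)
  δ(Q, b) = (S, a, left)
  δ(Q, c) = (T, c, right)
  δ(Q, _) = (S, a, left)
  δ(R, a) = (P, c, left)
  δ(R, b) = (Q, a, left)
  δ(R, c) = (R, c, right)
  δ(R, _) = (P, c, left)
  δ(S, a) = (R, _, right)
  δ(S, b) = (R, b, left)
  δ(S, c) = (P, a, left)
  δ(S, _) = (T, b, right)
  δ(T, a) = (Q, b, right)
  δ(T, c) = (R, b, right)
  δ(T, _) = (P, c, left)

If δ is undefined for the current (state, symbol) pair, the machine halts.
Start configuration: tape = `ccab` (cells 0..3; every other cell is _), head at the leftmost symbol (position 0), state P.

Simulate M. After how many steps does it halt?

P | ____[c]cab   read c → write c, move left, go to Q
Q | ___[_]ccab   read _ → write a, move left, go to S
S | __[_]accab   read _ → write b, move right, go to T
T | __b[a]ccab   read a → write b, move right, go to Q
Q | __bb[c]cab   read c → write c, move right, go to T
T | __bbc[c]ab   read c → write b, move right, go to R
R | __bbcb[a]b   read a → write c, move left, go to P
P | __bbc[b]cb   read b → write a, move left, go to P
P | __bb[c]acb   read c → write c, move left, go to Q
Q | __b[b]cacb   read b → write a, move left, go to S
S | __[b]acacb   read b → write b, move left, go to R
R | _[_]bacacb   read _ → write c, move left, go to P
P | [_]cbacacb   read _ → write a, move right, go to P
P | a[c]bacacb   read c → write c, move left, go to Q
Q | [a]cbacacb
M halts after 14 transitions.

14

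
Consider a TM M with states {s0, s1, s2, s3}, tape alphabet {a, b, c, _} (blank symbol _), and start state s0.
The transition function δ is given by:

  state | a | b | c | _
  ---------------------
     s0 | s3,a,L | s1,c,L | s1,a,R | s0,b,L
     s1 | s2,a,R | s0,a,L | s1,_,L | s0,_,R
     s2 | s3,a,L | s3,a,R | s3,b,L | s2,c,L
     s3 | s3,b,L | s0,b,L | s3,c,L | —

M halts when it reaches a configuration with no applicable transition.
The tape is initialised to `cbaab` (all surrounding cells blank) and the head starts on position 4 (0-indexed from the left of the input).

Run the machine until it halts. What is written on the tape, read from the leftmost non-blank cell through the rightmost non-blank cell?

s0 | _cbaa[b]   read b → write c, move L, go to s1
s1 | _cba[a]c   read a → write a, move R, go to s2
s2 | _cbaa[c]   read c → write b, move L, go to s3
s3 | _cba[a]b   read a → write b, move L, go to s3
s3 | _cb[a]bb   read a → write b, move L, go to s3
s3 | _c[b]bbb   read b → write b, move L, go to s0
s0 | _[c]bbbb   read c → write a, move R, go to s1
s1 | _a[b]bbb   read b → write a, move L, go to s0
s0 | _[a]abbb   read a → write a, move L, go to s3
s3 | [_]aabbb
The non-blank tape span at halt is aabbb.

aabbb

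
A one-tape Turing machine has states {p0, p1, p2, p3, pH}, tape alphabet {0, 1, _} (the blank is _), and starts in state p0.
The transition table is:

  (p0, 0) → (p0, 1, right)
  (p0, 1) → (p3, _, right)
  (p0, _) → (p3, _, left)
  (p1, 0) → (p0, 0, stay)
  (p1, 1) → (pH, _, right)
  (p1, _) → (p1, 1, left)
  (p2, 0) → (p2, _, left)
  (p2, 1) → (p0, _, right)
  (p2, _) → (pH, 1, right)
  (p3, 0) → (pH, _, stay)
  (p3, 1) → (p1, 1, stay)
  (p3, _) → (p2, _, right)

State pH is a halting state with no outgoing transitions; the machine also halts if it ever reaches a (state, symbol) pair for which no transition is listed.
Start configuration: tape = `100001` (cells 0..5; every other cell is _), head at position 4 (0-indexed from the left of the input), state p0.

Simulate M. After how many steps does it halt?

state=p0 head=4 tape=1000[0]1___   (p0,0)→(p0,1,right)
state=p0 head=5 tape=10001[1]___   (p0,1)→(p3,_,right)
state=p3 head=6 tape=10001_[_]__   (p3,_)→(p2,_,right)
state=p2 head=7 tape=10001__[_]_   (p2,_)→(pH,1,right)
state=pH head=8 tape=10001__1[_]
M halts after 4 transitions.

4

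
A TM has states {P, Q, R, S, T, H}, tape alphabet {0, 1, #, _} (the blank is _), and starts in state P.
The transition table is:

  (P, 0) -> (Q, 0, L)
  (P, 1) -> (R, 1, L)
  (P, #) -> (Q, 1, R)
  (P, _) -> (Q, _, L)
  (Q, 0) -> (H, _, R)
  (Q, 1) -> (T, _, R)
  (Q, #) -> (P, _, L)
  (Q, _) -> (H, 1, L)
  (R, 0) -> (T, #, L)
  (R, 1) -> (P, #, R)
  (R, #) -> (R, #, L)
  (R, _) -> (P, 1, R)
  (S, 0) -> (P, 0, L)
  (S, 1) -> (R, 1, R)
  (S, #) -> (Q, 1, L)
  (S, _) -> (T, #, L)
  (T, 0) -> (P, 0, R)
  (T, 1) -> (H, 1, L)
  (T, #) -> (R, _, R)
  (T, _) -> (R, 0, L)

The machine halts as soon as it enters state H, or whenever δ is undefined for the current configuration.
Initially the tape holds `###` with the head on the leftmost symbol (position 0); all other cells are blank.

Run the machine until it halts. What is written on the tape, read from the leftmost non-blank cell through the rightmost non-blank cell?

11_011

state=P head=0 tape=__[#]##_   (P,#)→(Q,1,R)
state=Q head=1 tape=__1[#]#_   (Q,#)→(P,_,L)
state=P head=0 tape=__[1]_#_   (P,1)→(R,1,L)
state=R head=-1 tape=_[_]1_#_   (R,_)→(P,1,R)
state=P head=0 tape=_1[1]_#_   (P,1)→(R,1,L)
state=R head=-1 tape=_[1]1_#_   (R,1)→(P,#,R)
state=P head=0 tape=_#[1]_#_   (P,1)→(R,1,L)
state=R head=-1 tape=_[#]1_#_   (R,#)→(R,#,L)
state=R head=-2 tape=[_]#1_#_   (R,_)→(P,1,R)
state=P head=-1 tape=1[#]1_#_   (P,#)→(Q,1,R)
state=Q head=0 tape=11[1]_#_   (Q,1)→(T,_,R)
state=T head=1 tape=11_[_]#_   (T,_)→(R,0,L)
state=R head=0 tape=11[_]0#_   (R,_)→(P,1,R)
state=P head=1 tape=111[0]#_   (P,0)→(Q,0,L)
state=Q head=0 tape=11[1]0#_   (Q,1)→(T,_,R)
state=T head=1 tape=11_[0]#_   (T,0)→(P,0,R)
state=P head=2 tape=11_0[#]_   (P,#)→(Q,1,R)
state=Q head=3 tape=11_01[_]   (Q,_)→(H,1,L)
state=H head=2 tape=11_0[1]1
The non-blank tape span at halt is 11_011.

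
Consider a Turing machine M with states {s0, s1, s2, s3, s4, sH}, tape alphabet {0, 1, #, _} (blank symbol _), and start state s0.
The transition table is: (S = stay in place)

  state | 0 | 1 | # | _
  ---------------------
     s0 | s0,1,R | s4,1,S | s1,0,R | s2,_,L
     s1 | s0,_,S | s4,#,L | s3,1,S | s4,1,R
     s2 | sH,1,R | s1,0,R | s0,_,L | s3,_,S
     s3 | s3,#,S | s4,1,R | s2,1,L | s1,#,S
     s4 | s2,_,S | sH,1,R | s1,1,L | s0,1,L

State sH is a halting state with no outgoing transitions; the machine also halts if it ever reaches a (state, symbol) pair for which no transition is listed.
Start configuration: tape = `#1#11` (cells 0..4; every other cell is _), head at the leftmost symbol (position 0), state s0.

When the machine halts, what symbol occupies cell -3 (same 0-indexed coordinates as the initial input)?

1

state=s0 head=0 tape=___[#]1#11   (s0,#)→(s1,0,R)
state=s1 head=1 tape=___0[1]#11   (s1,1)→(s4,#,L)
state=s4 head=0 tape=___[0]##11   (s4,0)→(s2,_,S)
state=s2 head=0 tape=___[_]##11   (s2,_)→(s3,_,S)
state=s3 head=0 tape=___[_]##11   (s3,_)→(s1,#,S)
state=s1 head=0 tape=___[#]##11   (s1,#)→(s3,1,S)
state=s3 head=0 tape=___[1]##11   (s3,1)→(s4,1,R)
state=s4 head=1 tape=___1[#]#11   (s4,#)→(s1,1,L)
state=s1 head=0 tape=___[1]1#11   (s1,1)→(s4,#,L)
state=s4 head=-1 tape=__[_]#1#11   (s4,_)→(s0,1,L)
state=s0 head=-2 tape=_[_]1#1#11   (s0,_)→(s2,_,L)
state=s2 head=-3 tape=[_]_1#1#11   (s2,_)→(s3,_,S)
state=s3 head=-3 tape=[_]_1#1#11   (s3,_)→(s1,#,S)
state=s1 head=-3 tape=[#]_1#1#11   (s1,#)→(s3,1,S)
state=s3 head=-3 tape=[1]_1#1#11   (s3,1)→(s4,1,R)
state=s4 head=-2 tape=1[_]1#1#11   (s4,_)→(s0,1,L)
state=s0 head=-3 tape=[1]11#1#11   (s0,1)→(s4,1,S)
state=s4 head=-3 tape=[1]11#1#11   (s4,1)→(sH,1,R)
state=sH head=-2 tape=1[1]1#1#11
Cell -3 holds 1 when M halts.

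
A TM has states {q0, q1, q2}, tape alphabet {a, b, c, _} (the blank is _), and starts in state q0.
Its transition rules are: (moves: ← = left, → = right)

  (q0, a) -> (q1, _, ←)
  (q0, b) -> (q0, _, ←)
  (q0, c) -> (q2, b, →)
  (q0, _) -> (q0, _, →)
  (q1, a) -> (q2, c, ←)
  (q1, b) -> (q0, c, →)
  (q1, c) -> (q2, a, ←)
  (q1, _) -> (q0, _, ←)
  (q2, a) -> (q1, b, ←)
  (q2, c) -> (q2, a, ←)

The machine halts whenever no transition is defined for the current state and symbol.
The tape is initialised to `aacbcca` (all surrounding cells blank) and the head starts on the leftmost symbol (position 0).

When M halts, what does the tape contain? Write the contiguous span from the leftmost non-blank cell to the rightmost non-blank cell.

state=q0 head=0 tape=__[a]acbcca   (q0,a)→(q1,_,←)
state=q1 head=-1 tape=_[_]_acbcca   (q1,_)→(q0,_,←)
state=q0 head=-2 tape=[_]__acbcca   (q0,_)→(q0,_,→)
state=q0 head=-1 tape=_[_]_acbcca   (q0,_)→(q0,_,→)
state=q0 head=0 tape=__[_]acbcca   (q0,_)→(q0,_,→)
state=q0 head=1 tape=___[a]cbcca   (q0,a)→(q1,_,←)
state=q1 head=0 tape=__[_]_cbcca   (q1,_)→(q0,_,←)
state=q0 head=-1 tape=_[_]__cbcca   (q0,_)→(q0,_,→)
state=q0 head=0 tape=__[_]_cbcca   (q0,_)→(q0,_,→)
state=q0 head=1 tape=___[_]cbcca   (q0,_)→(q0,_,→)
state=q0 head=2 tape=____[c]bcca   (q0,c)→(q2,b,→)
state=q2 head=3 tape=____b[b]cca
The non-blank tape span at halt is bbcca.

bbcca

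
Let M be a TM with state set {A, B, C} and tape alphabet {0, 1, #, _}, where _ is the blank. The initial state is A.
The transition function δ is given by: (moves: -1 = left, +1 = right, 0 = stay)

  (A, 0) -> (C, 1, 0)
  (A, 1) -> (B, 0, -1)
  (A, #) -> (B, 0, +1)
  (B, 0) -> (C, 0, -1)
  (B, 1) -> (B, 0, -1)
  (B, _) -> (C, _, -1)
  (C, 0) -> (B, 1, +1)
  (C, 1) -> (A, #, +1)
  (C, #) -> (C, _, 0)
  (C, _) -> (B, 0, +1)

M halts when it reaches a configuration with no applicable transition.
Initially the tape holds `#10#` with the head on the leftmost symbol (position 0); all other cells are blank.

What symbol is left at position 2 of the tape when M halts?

A | _[#]10#_   read # → write 0, move +1, go to B
B | _0[1]0#_   read 1 → write 0, move -1, go to B
B | _[0]00#_   read 0 → write 0, move -1, go to C
C | [_]000#_   read _ → write 0, move +1, go to B
B | 0[0]00#_   read 0 → write 0, move -1, go to C
C | [0]000#_   read 0 → write 1, move +1, go to B
B | 1[0]00#_   read 0 → write 0, move -1, go to C
C | [1]000#_   read 1 → write #, move +1, go to A
A | #[0]00#_   read 0 → write 1, move 0, go to C
C | #[1]00#_   read 1 → write #, move +1, go to A
A | ##[0]0#_   read 0 → write 1, move 0, go to C
C | ##[1]0#_   read 1 → write #, move +1, go to A
A | ###[0]#_   read 0 → write 1, move 0, go to C
C | ###[1]#_   read 1 → write #, move +1, go to A
A | ####[#]_   read # → write 0, move +1, go to B
B | ####0[_]   read _ → write _, move -1, go to C
C | ####[0]_   read 0 → write 1, move +1, go to B
B | ####1[_]   read _ → write _, move -1, go to C
C | ####[1]_   read 1 → write #, move +1, go to A
A | #####[_]
Cell 2 holds # when M halts.

#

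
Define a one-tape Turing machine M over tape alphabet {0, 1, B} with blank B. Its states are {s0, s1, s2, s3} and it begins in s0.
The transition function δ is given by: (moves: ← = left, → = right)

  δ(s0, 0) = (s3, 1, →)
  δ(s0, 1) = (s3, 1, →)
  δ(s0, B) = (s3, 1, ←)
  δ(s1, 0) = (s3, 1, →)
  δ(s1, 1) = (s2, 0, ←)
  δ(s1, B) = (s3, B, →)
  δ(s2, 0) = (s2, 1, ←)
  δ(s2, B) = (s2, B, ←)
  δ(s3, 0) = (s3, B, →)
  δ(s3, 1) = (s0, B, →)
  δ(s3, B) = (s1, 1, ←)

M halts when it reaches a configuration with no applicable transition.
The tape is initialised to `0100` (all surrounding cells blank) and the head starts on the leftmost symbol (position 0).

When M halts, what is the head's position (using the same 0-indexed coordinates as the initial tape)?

s0 | [0]100BBB   read 0 → write 1, move →, go to s3
s3 | 1[1]00BBB   read 1 → write B, move →, go to s0
s0 | 1B[0]0BBB   read 0 → write 1, move →, go to s3
s3 | 1B1[0]BBB   read 0 → write B, move →, go to s3
s3 | 1B1B[B]BB   read B → write 1, move ←, go to s1
s1 | 1B1[B]1BB   read B → write B, move →, go to s3
s3 | 1B1B[1]BB   read 1 → write B, move →, go to s0
s0 | 1B1BB[B]B   read B → write 1, move ←, go to s3
s3 | 1B1B[B]1B   read B → write 1, move ←, go to s1
s1 | 1B1[B]11B   read B → write B, move →, go to s3
s3 | 1B1B[1]1B   read 1 → write B, move →, go to s0
s0 | 1B1BB[1]B   read 1 → write 1, move →, go to s3
s3 | 1B1BB1[B]   read B → write 1, move ←, go to s1
s1 | 1B1BB[1]1   read 1 → write 0, move ←, go to s2
s2 | 1B1B[B]01   read B → write B, move ←, go to s2
s2 | 1B1[B]B01   read B → write B, move ←, go to s2
s2 | 1B[1]BB01
At halt the head is at cell 2.

2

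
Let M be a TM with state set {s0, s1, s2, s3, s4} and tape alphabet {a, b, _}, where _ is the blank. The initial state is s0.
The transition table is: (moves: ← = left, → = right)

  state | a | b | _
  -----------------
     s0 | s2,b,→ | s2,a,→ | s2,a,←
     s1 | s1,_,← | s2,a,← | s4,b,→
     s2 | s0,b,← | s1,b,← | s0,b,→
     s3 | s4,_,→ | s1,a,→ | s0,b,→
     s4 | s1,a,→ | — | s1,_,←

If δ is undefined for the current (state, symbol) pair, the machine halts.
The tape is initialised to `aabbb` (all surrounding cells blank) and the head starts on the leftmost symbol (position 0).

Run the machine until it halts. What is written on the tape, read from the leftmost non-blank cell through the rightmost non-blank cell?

s0 | ____[a]abbb   read a → write b, move →, go to s2
s2 | ____b[a]bbb   read a → write b, move ←, go to s0
s0 | ____[b]bbbb   read b → write a, move →, go to s2
s2 | ____a[b]bbb   read b → write b, move ←, go to s1
s1 | ____[a]bbbb   read a → write _, move ←, go to s1
s1 | ___[_]_bbbb   read _ → write b, move →, go to s4
s4 | ___b[_]bbbb   read _ → write _, move ←, go to s1
s1 | ___[b]_bbbb   read b → write a, move ←, go to s2
s2 | __[_]a_bbbb   read _ → write b, move →, go to s0
s0 | __b[a]_bbbb   read a → write b, move →, go to s2
s2 | __bb[_]bbbb   read _ → write b, move →, go to s0
s0 | __bbb[b]bbb   read b → write a, move →, go to s2
s2 | __bbba[b]bb   read b → write b, move ←, go to s1
s1 | __bbb[a]bbb   read a → write _, move ←, go to s1
s1 | __bb[b]_bbb   read b → write a, move ←, go to s2
s2 | __b[b]a_bbb   read b → write b, move ←, go to s1
s1 | __[b]ba_bbb   read b → write a, move ←, go to s2
s2 | _[_]aba_bbb   read _ → write b, move →, go to s0
s0 | _b[a]ba_bbb   read a → write b, move →, go to s2
s2 | _bb[b]a_bbb   read b → write b, move ←, go to s1
s1 | _b[b]ba_bbb   read b → write a, move ←, go to s2
s2 | _[b]aba_bbb   read b → write b, move ←, go to s1
s1 | [_]baba_bbb   read _ → write b, move →, go to s4
s4 | b[b]aba_bbb
The non-blank tape span at halt is bbaba_bbb.

bbaba_bbb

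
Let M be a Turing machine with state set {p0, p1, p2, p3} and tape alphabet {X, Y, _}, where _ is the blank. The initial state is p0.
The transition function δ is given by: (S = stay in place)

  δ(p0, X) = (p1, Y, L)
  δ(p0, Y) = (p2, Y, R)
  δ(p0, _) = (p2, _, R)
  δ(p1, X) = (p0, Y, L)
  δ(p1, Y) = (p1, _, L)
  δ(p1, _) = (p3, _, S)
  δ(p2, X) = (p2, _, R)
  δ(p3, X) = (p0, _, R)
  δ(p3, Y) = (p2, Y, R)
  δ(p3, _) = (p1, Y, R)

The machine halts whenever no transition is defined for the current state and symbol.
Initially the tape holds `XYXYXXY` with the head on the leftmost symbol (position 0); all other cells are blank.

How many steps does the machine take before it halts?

27

state=p0 head=0 tape=___[X]YXYXXY   (p0,X)→(p1,Y,L)
state=p1 head=-1 tape=__[_]YYXYXXY   (p1,_)→(p3,_,S)
state=p3 head=-1 tape=__[_]YYXYXXY   (p3,_)→(p1,Y,R)
state=p1 head=0 tape=__Y[Y]YXYXXY   (p1,Y)→(p1,_,L)
state=p1 head=-1 tape=__[Y]_YXYXXY   (p1,Y)→(p1,_,L)
state=p1 head=-2 tape=_[_]__YXYXXY   (p1,_)→(p3,_,S)
state=p3 head=-2 tape=_[_]__YXYXXY   (p3,_)→(p1,Y,R)
state=p1 head=-1 tape=_Y[_]_YXYXXY   (p1,_)→(p3,_,S)
state=p3 head=-1 tape=_Y[_]_YXYXXY   (p3,_)→(p1,Y,R)
state=p1 head=0 tape=_YY[_]YXYXXY   (p1,_)→(p3,_,S)
state=p3 head=0 tape=_YY[_]YXYXXY   (p3,_)→(p1,Y,R)
state=p1 head=1 tape=_YYY[Y]XYXXY   (p1,Y)→(p1,_,L)
state=p1 head=0 tape=_YY[Y]_XYXXY   (p1,Y)→(p1,_,L)
state=p1 head=-1 tape=_Y[Y]__XYXXY   (p1,Y)→(p1,_,L)
state=p1 head=-2 tape=_[Y]___XYXXY   (p1,Y)→(p1,_,L)
state=p1 head=-3 tape=[_]____XYXXY   (p1,_)→(p3,_,S)
state=p3 head=-3 tape=[_]____XYXXY   (p3,_)→(p1,Y,R)
state=p1 head=-2 tape=Y[_]___XYXXY   (p1,_)→(p3,_,S)
state=p3 head=-2 tape=Y[_]___XYXXY   (p3,_)→(p1,Y,R)
state=p1 head=-1 tape=YY[_]__XYXXY   (p1,_)→(p3,_,S)
state=p3 head=-1 tape=YY[_]__XYXXY   (p3,_)→(p1,Y,R)
state=p1 head=0 tape=YYY[_]_XYXXY   (p1,_)→(p3,_,S)
state=p3 head=0 tape=YYY[_]_XYXXY   (p3,_)→(p1,Y,R)
state=p1 head=1 tape=YYYY[_]XYXXY   (p1,_)→(p3,_,S)
state=p3 head=1 tape=YYYY[_]XYXXY   (p3,_)→(p1,Y,R)
state=p1 head=2 tape=YYYYY[X]YXXY   (p1,X)→(p0,Y,L)
state=p0 head=1 tape=YYYY[Y]YYXXY   (p0,Y)→(p2,Y,R)
state=p2 head=2 tape=YYYYY[Y]YXXY
M halts after 27 transitions.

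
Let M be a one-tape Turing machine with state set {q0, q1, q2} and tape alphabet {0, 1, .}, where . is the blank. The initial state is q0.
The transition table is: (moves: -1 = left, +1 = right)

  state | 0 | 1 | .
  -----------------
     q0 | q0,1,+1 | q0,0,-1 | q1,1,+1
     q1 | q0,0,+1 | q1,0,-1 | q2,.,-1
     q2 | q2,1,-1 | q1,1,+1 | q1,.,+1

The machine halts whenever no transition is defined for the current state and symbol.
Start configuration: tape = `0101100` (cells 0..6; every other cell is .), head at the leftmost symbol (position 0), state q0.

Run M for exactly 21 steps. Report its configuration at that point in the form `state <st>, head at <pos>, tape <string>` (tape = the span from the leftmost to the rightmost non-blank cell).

state q1, head at -1, tape 100000000

state=q0 head=0 tape=..[0]101100   (q0,0)→(q0,1,+1)
state=q0 head=1 tape=..1[1]01100   (q0,1)→(q0,0,-1)
state=q0 head=0 tape=..[1]001100   (q0,1)→(q0,0,-1)
state=q0 head=-1 tape=.[.]0001100   (q0,.)→(q1,1,+1)
state=q1 head=0 tape=.1[0]001100   (q1,0)→(q0,0,+1)
state=q0 head=1 tape=.10[0]01100   (q0,0)→(q0,1,+1)
state=q0 head=2 tape=.101[0]1100   (q0,0)→(q0,1,+1)
state=q0 head=3 tape=.1011[1]100   (q0,1)→(q0,0,-1)
state=q0 head=2 tape=.101[1]0100   (q0,1)→(q0,0,-1)
state=q0 head=1 tape=.10[1]00100   (q0,1)→(q0,0,-1)
state=q0 head=0 tape=.1[0]000100   (q0,0)→(q0,1,+1)
state=q0 head=1 tape=.11[0]00100   (q0,0)→(q0,1,+1)
state=q0 head=2 tape=.111[0]0100   (q0,0)→(q0,1,+1)
state=q0 head=3 tape=.1111[0]100   (q0,0)→(q0,1,+1)
state=q0 head=4 tape=.11111[1]00   (q0,1)→(q0,0,-1)
state=q0 head=3 tape=.1111[1]000   (q0,1)→(q0,0,-1)
state=q0 head=2 tape=.111[1]0000   (q0,1)→(q0,0,-1)
state=q0 head=1 tape=.11[1]00000   (q0,1)→(q0,0,-1)
state=q0 head=0 tape=.1[1]000000   (q0,1)→(q0,0,-1)
state=q0 head=-1 tape=.[1]0000000   (q0,1)→(q0,0,-1)
state=q0 head=-2 tape=[.]00000000   (q0,.)→(q1,1,+1)
state=q1 head=-1 tape=1[0]0000000
After 21 steps: state q1, head at -1, tape 100000000.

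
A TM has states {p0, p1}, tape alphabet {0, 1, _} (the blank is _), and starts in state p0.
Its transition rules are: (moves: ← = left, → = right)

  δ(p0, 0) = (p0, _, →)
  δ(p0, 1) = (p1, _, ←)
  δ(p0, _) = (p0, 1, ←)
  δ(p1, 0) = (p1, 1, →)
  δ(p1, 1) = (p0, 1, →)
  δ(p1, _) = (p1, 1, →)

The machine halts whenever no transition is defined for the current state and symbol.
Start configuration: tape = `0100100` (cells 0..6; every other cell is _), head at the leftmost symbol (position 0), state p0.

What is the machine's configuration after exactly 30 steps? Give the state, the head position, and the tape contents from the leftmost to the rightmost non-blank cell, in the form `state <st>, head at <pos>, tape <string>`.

state p0, head at 2, tape 111_11111

p0 | _[0]100100_   read 0 → write _, move →, go to p0
p0 | __[1]00100_   read 1 → write _, move ←, go to p1
p1 | _[_]_00100_   read _ → write 1, move →, go to p1
p1 | _1[_]00100_   read _ → write 1, move →, go to p1
p1 | _11[0]0100_   read 0 → write 1, move →, go to p1
p1 | _111[0]100_   read 0 → write 1, move →, go to p1
p1 | _1111[1]00_   read 1 → write 1, move →, go to p0
p0 | _11111[0]0_   read 0 → write _, move →, go to p0
p0 | _11111_[0]_   read 0 → write _, move →, go to p0
p0 | _11111__[_]   read _ → write 1, move ←, go to p0
p0 | _11111_[_]1   read _ → write 1, move ←, go to p0
p0 | _11111[_]11   read _ → write 1, move ←, go to p0
p0 | _1111[1]111   read 1 → write _, move ←, go to p1
p1 | _111[1]_111   read 1 → write 1, move →, go to p0
p0 | _1111[_]111   read _ → write 1, move ←, go to p0
p0 | _111[1]1111   read 1 → write _, move ←, go to p1
p1 | _11[1]_1111   read 1 → write 1, move →, go to p0
p0 | _111[_]1111   read _ → write 1, move ←, go to p0
p0 | _11[1]11111   read 1 → write _, move ←, go to p1
p1 | _1[1]_11111   read 1 → write 1, move →, go to p0
p0 | _11[_]11111   read _ → write 1, move ←, go to p0
p0 | _1[1]111111   read 1 → write _, move ←, go to p1
p1 | _[1]_111111   read 1 → write 1, move →, go to p0
p0 | _1[_]111111   read _ → write 1, move ←, go to p0
p0 | _[1]1111111   read 1 → write _, move ←, go to p1
p1 | [_]_1111111   read _ → write 1, move →, go to p1
p1 | 1[_]1111111   read _ → write 1, move →, go to p1
p1 | 11[1]111111   read 1 → write 1, move →, go to p0
p0 | 111[1]11111   read 1 → write _, move ←, go to p1
p1 | 11[1]_11111   read 1 → write 1, move →, go to p0
p0 | 111[_]11111
After 30 steps: state p0, head at 2, tape 111_11111.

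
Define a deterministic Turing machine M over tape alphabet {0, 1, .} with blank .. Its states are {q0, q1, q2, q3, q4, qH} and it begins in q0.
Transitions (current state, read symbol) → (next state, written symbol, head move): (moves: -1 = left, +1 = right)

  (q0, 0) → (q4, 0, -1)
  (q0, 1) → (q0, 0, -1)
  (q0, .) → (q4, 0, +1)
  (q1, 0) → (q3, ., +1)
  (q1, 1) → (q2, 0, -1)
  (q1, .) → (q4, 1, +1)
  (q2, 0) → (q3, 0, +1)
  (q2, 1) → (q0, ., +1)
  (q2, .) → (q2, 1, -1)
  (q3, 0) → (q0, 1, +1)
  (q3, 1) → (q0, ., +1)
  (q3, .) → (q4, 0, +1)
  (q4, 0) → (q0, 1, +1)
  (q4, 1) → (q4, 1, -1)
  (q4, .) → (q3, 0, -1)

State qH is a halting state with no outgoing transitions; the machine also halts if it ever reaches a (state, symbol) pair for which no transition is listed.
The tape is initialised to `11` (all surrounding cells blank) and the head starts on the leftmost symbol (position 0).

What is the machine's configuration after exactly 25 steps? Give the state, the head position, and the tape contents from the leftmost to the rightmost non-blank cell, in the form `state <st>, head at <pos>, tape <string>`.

state q4, head at -5, tape 0100000

state=q0 head=0 tape=.....[1]1   (q0,1)→(q0,0,-1)
state=q0 head=-1 tape=....[.]01   (q0,.)→(q4,0,+1)
state=q4 head=0 tape=....0[0]1   (q4,0)→(q0,1,+1)
state=q0 head=1 tape=....01[1]   (q0,1)→(q0,0,-1)
state=q0 head=0 tape=....0[1]0   (q0,1)→(q0,0,-1)
state=q0 head=-1 tape=....[0]00   (q0,0)→(q4,0,-1)
state=q4 head=-2 tape=...[.]000   (q4,.)→(q3,0,-1)
state=q3 head=-3 tape=..[.]0000   (q3,.)→(q4,0,+1)
state=q4 head=-2 tape=..0[0]000   (q4,0)→(q0,1,+1)
state=q0 head=-1 tape=..01[0]00   (q0,0)→(q4,0,-1)
state=q4 head=-2 tape=..0[1]000   (q4,1)→(q4,1,-1)
state=q4 head=-3 tape=..[0]1000   (q4,0)→(q0,1,+1)
state=q0 head=-2 tape=..1[1]000   (q0,1)→(q0,0,-1)
state=q0 head=-3 tape=..[1]0000   (q0,1)→(q0,0,-1)
state=q0 head=-4 tape=.[.]00000   (q0,.)→(q4,0,+1)
state=q4 head=-3 tape=.0[0]0000   (q4,0)→(q0,1,+1)
state=q0 head=-2 tape=.01[0]000   (q0,0)→(q4,0,-1)
state=q4 head=-3 tape=.0[1]0000   (q4,1)→(q4,1,-1)
state=q4 head=-4 tape=.[0]10000   (q4,0)→(q0,1,+1)
state=q0 head=-3 tape=.1[1]0000   (q0,1)→(q0,0,-1)
state=q0 head=-4 tape=.[1]00000   (q0,1)→(q0,0,-1)
state=q0 head=-5 tape=[.]000000   (q0,.)→(q4,0,+1)
state=q4 head=-4 tape=0[0]00000   (q4,0)→(q0,1,+1)
state=q0 head=-3 tape=01[0]0000   (q0,0)→(q4,0,-1)
state=q4 head=-4 tape=0[1]00000   (q4,1)→(q4,1,-1)
state=q4 head=-5 tape=[0]100000
After 25 steps: state q4, head at -5, tape 0100000.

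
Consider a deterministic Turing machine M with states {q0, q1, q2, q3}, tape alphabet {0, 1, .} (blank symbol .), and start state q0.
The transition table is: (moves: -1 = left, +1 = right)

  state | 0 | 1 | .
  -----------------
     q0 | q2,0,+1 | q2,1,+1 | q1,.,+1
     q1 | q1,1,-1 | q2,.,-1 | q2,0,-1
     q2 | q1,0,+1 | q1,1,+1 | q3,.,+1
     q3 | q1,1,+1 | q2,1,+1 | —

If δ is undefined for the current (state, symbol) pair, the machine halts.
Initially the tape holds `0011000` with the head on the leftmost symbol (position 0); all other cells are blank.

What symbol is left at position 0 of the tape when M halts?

state=q0 head=0 tape=..[0]011000   (q0,0)→(q2,0,+1)
state=q2 head=1 tape=..0[0]11000   (q2,0)→(q1,0,+1)
state=q1 head=2 tape=..00[1]1000   (q1,1)→(q2,.,-1)
state=q2 head=1 tape=..0[0].1000   (q2,0)→(q1,0,+1)
state=q1 head=2 tape=..00[.]1000   (q1,.)→(q2,0,-1)
state=q2 head=1 tape=..0[0]01000   (q2,0)→(q1,0,+1)
state=q1 head=2 tape=..00[0]1000   (q1,0)→(q1,1,-1)
state=q1 head=1 tape=..0[0]11000   (q1,0)→(q1,1,-1)
state=q1 head=0 tape=..[0]111000   (q1,0)→(q1,1,-1)
state=q1 head=-1 tape=.[.]1111000   (q1,.)→(q2,0,-1)
state=q2 head=-2 tape=[.]01111000   (q2,.)→(q3,.,+1)
state=q3 head=-1 tape=.[0]1111000   (q3,0)→(q1,1,+1)
state=q1 head=0 tape=.1[1]111000   (q1,1)→(q2,.,-1)
state=q2 head=-1 tape=.[1].111000   (q2,1)→(q1,1,+1)
state=q1 head=0 tape=.1[.]111000   (q1,.)→(q2,0,-1)
state=q2 head=-1 tape=.[1]0111000   (q2,1)→(q1,1,+1)
state=q1 head=0 tape=.1[0]111000   (q1,0)→(q1,1,-1)
state=q1 head=-1 tape=.[1]1111000   (q1,1)→(q2,.,-1)
state=q2 head=-2 tape=[.].1111000   (q2,.)→(q3,.,+1)
state=q3 head=-1 tape=.[.]1111000
Cell 0 holds 1 when M halts.

1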